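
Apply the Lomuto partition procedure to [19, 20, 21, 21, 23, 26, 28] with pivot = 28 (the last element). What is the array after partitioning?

Lomuto partition with pivot = 28:

Initial array: [19, 20, 21, 21, 23, 26, 28]

arr[0]=19 <= 28: swap with position 0, array becomes [19, 20, 21, 21, 23, 26, 28]
arr[1]=20 <= 28: swap with position 1, array becomes [19, 20, 21, 21, 23, 26, 28]
arr[2]=21 <= 28: swap with position 2, array becomes [19, 20, 21, 21, 23, 26, 28]
arr[3]=21 <= 28: swap with position 3, array becomes [19, 20, 21, 21, 23, 26, 28]
arr[4]=23 <= 28: swap with position 4, array becomes [19, 20, 21, 21, 23, 26, 28]
arr[5]=26 <= 28: swap with position 5, array becomes [19, 20, 21, 21, 23, 26, 28]

Place pivot at position 6: [19, 20, 21, 21, 23, 26, 28]
Pivot position: 6

After partitioning with pivot 28, the array becomes [19, 20, 21, 21, 23, 26, 28]. The pivot is placed at index 6. All elements to the left of the pivot are <= 28, and all elements to the right are > 28.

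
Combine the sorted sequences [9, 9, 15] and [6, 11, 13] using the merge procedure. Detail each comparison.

Merging process:

Compare 9 vs 6: take 6 from right. Merged: [6]
Compare 9 vs 11: take 9 from left. Merged: [6, 9]
Compare 9 vs 11: take 9 from left. Merged: [6, 9, 9]
Compare 15 vs 11: take 11 from right. Merged: [6, 9, 9, 11]
Compare 15 vs 13: take 13 from right. Merged: [6, 9, 9, 11, 13]
Append remaining from left: [15]. Merged: [6, 9, 9, 11, 13, 15]

Final merged array: [6, 9, 9, 11, 13, 15]
Total comparisons: 5

The merged array is [6, 9, 9, 11, 13, 15], requiring 5 comparisons. The merge step runs in O(n) time where n is the total number of elements.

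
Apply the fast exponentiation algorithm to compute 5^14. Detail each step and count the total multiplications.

Computing 5^14 by squaring (build up from 5^1; each line after the first costs one multiplication):

5^1 = 5
5^2 = (5^1)^2 = 5^2 = 25
5^3 = 5 * 5^2 = 5 * 25 = 125
5^6 = (5^3)^2 = 125^2 = 15625
5^7 = 5 * 5^6 = 5 * 15625 = 78125
5^14 = (5^7)^2 = 78125^2 = 6103515625

Result: 6103515625
Multiplications needed: 5 (5 lines after 5^1)

5^14 = 6103515625. Using exponentiation by squaring, this requires 5 multiplications. The key idea: if the exponent is even, square the half-power; if odd, multiply by the base once.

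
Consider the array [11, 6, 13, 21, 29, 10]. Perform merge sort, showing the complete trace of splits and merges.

Merge sort trace:

Split: [11, 6, 13, 21, 29, 10] -> [11, 6, 13] and [21, 29, 10]
  Split: [11, 6, 13] -> [11] and [6, 13]
    Split: [6, 13] -> [6] and [13]
    Merge: [6] + [13] -> [6, 13]
  Merge: [11] + [6, 13] -> [6, 11, 13]
  Split: [21, 29, 10] -> [21] and [29, 10]
    Split: [29, 10] -> [29] and [10]
    Merge: [29] + [10] -> [10, 29]
  Merge: [21] + [10, 29] -> [10, 21, 29]
Merge: [6, 11, 13] + [10, 21, 29] -> [6, 10, 11, 13, 21, 29]

Final sorted array: [6, 10, 11, 13, 21, 29]

The merge sort proceeds by recursively splitting the array and merging sorted halves.
After all merges, the sorted array is [6, 10, 11, 13, 21, 29].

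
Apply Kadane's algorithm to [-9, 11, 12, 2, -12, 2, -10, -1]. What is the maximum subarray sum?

Using Kadane's algorithm on [-9, 11, 12, 2, -12, 2, -10, -1]:

Scanning through the array:
Position 1 (value 11): max_ending_here = 11, max_so_far = 11
Position 2 (value 12): max_ending_here = 23, max_so_far = 23
Position 3 (value 2): max_ending_here = 25, max_so_far = 25
Position 4 (value -12): max_ending_here = 13, max_so_far = 25
Position 5 (value 2): max_ending_here = 15, max_so_far = 25
Position 6 (value -10): max_ending_here = 5, max_so_far = 25
Position 7 (value -1): max_ending_here = 4, max_so_far = 25

Maximum subarray: [11, 12, 2]
Maximum sum: 25

The maximum subarray is [11, 12, 2] with sum 25. This subarray runs from index 1 to index 3.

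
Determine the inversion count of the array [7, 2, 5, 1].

Finding inversions in [7, 2, 5, 1]:

(0, 1): arr[0]=7 > arr[1]=2
(0, 2): arr[0]=7 > arr[2]=5
(0, 3): arr[0]=7 > arr[3]=1
(1, 3): arr[1]=2 > arr[3]=1
(2, 3): arr[2]=5 > arr[3]=1

Total inversions: 5

The array has 5 inversion(s): (0,1), (0,2), (0,3), (1,3), (2,3). Each pair (i,j) satisfies i < j and arr[i] > arr[j].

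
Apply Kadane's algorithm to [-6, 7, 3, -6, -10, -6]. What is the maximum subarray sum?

Using Kadane's algorithm on [-6, 7, 3, -6, -10, -6]:

Scanning through the array:
Position 1 (value 7): max_ending_here = 7, max_so_far = 7
Position 2 (value 3): max_ending_here = 10, max_so_far = 10
Position 3 (value -6): max_ending_here = 4, max_so_far = 10
Position 4 (value -10): max_ending_here = -6, max_so_far = 10
Position 5 (value -6): max_ending_here = -6, max_so_far = 10

Maximum subarray: [7, 3]
Maximum sum: 10

The maximum subarray is [7, 3] with sum 10. This subarray runs from index 1 to index 2.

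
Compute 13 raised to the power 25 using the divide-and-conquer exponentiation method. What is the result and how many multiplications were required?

Computing 13^25 by squaring (build up from 13^1; each line after the first costs one multiplication):

13^1 = 13
13^2 = (13^1)^2 = 13^2 = 169
13^3 = 13 * 13^2 = 13 * 169 = 2197
13^6 = (13^3)^2 = 2197^2 = 4826809
13^12 = (13^6)^2 = 4826809^2 = 23298085122481
13^24 = (13^12)^2 = 23298085122481^2 = 542800770374370512771595361
13^25 = 13 * 13^24 = 13 * 542800770374370512771595361 = 7056410014866816666030739693

Result: 7056410014866816666030739693
Multiplications needed: 6 (6 lines after 13^1)

13^25 = 7056410014866816666030739693. Using exponentiation by squaring, this requires 6 multiplications. The key idea: if the exponent is even, square the half-power; if odd, multiply by the base once.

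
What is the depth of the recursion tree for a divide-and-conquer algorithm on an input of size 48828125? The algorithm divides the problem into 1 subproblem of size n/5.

For divide and conquer with division factor 5:

Problem sizes at each level:
Level 0: 48828125
Level 1: 9765625
Level 2: 1953125
Level 3: 390625
Level 4: 78125
Level 5: 15625
Level 6: 3125
Level 7: 625
Level 8: 125
Level 9: 25
Level 10: 5
Level 11: 1

The root is level 0 and the size-1 base case is level 11 (the tree spans levels 0 through 11, i.e. 12 levels counting the root), so the depth is the number of divisions: log_5(48828125) = 11

The recursion tree depth is log_5(48828125) = 11. At each level, the problem size is divided by 5, so it takes 11 divisions to reduce to a base case of size 1. The algorithm makes 1 recursive call at each level.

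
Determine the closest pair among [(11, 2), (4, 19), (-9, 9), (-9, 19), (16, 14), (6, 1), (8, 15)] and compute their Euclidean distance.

Computing all pairwise distances among 7 points:

d((11, 2), (4, 19)) = 18.3848
d((11, 2), (-9, 9)) = 21.1896
d((11, 2), (-9, 19)) = 26.2488
d((11, 2), (16, 14)) = 13.0
d((11, 2), (6, 1)) = 5.099 <-- minimum
d((11, 2), (8, 15)) = 13.3417
d((4, 19), (-9, 9)) = 16.4012
d((4, 19), (-9, 19)) = 13.0
d((4, 19), (16, 14)) = 13.0
d((4, 19), (6, 1)) = 18.1108
d((4, 19), (8, 15)) = 5.6569
d((-9, 9), (-9, 19)) = 10.0
d((-9, 9), (16, 14)) = 25.4951
d((-9, 9), (6, 1)) = 17.0
d((-9, 9), (8, 15)) = 18.0278
d((-9, 19), (16, 14)) = 25.4951
d((-9, 19), (6, 1)) = 23.4307
d((-9, 19), (8, 15)) = 17.4642
d((16, 14), (6, 1)) = 16.4012
d((16, 14), (8, 15)) = 8.0623
d((6, 1), (8, 15)) = 14.1421

Closest pair: (11, 2) and (6, 1) with distance 5.099

The closest pair is (11, 2) and (6, 1) with Euclidean distance 5.099. For 7 points, brute-force pairwise comparison is shown above. For large n, the divide-and-conquer algorithm (sort by x, recurse on halves, check the dividing strip) achieves O(n log n).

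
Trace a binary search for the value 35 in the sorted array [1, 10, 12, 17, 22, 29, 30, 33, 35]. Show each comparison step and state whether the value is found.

Binary search for 35 in [1, 10, 12, 17, 22, 29, 30, 33, 35]:

lo=0, hi=8, mid=4, arr[mid]=22 -> 22 < 35, search right half
lo=5, hi=8, mid=6, arr[mid]=30 -> 30 < 35, search right half
lo=7, hi=8, mid=7, arr[mid]=33 -> 33 < 35, search right half
lo=8, hi=8, mid=8, arr[mid]=35 -> Found target at index 8!

Binary search finds 35 at index 8 after 4 comparisons. The search repeatedly halves the search space by comparing with the middle element.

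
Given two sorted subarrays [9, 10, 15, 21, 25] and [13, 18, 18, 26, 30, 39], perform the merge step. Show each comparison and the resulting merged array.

Merging process:

Compare 9 vs 13: take 9 from left. Merged: [9]
Compare 10 vs 13: take 10 from left. Merged: [9, 10]
Compare 15 vs 13: take 13 from right. Merged: [9, 10, 13]
Compare 15 vs 18: take 15 from left. Merged: [9, 10, 13, 15]
Compare 21 vs 18: take 18 from right. Merged: [9, 10, 13, 15, 18]
Compare 21 vs 18: take 18 from right. Merged: [9, 10, 13, 15, 18, 18]
Compare 21 vs 26: take 21 from left. Merged: [9, 10, 13, 15, 18, 18, 21]
Compare 25 vs 26: take 25 from left. Merged: [9, 10, 13, 15, 18, 18, 21, 25]
Append remaining from right: [26, 30, 39]. Merged: [9, 10, 13, 15, 18, 18, 21, 25, 26, 30, 39]

Final merged array: [9, 10, 13, 15, 18, 18, 21, 25, 26, 30, 39]
Total comparisons: 8

The merged array is [9, 10, 13, 15, 18, 18, 21, 25, 26, 30, 39], requiring 8 comparisons. The merge step runs in O(n) time where n is the total number of elements.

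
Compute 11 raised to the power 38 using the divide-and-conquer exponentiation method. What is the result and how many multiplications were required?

Computing 11^38 by squaring (build up from 11^1; each line after the first costs one multiplication):

11^1 = 11
11^2 = (11^1)^2 = 11^2 = 121
11^4 = (11^2)^2 = 121^2 = 14641
11^8 = (11^4)^2 = 14641^2 = 214358881
11^9 = 11 * 11^8 = 11 * 214358881 = 2357947691
11^18 = (11^9)^2 = 2357947691^2 = 5559917313492231481
11^19 = 11 * 11^18 = 11 * 5559917313492231481 = 61159090448414546291
11^38 = (11^19)^2 = 61159090448414546291^2 = 3740434344477351388916475705363381856681

Result: 3740434344477351388916475705363381856681
Multiplications needed: 7 (7 lines after 11^1)

11^38 = 3740434344477351388916475705363381856681. Using exponentiation by squaring, this requires 7 multiplications. The key idea: if the exponent is even, square the half-power; if odd, multiply by the base once.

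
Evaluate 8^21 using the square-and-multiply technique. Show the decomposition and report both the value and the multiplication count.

Computing 8^21 by squaring (build up from 8^1; each line after the first costs one multiplication):

8^1 = 8
8^2 = (8^1)^2 = 8^2 = 64
8^4 = (8^2)^2 = 64^2 = 4096
8^5 = 8 * 8^4 = 8 * 4096 = 32768
8^10 = (8^5)^2 = 32768^2 = 1073741824
8^20 = (8^10)^2 = 1073741824^2 = 1152921504606846976
8^21 = 8 * 8^20 = 8 * 1152921504606846976 = 9223372036854775808

Result: 9223372036854775808
Multiplications needed: 6 (6 lines after 8^1)

8^21 = 9223372036854775808. Using exponentiation by squaring, this requires 6 multiplications. The key idea: if the exponent is even, square the half-power; if odd, multiply by the base once.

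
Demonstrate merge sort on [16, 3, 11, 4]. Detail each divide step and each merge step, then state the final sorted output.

Merge sort trace:

Split: [16, 3, 11, 4] -> [16, 3] and [11, 4]
  Split: [16, 3] -> [16] and [3]
  Merge: [16] + [3] -> [3, 16]
  Split: [11, 4] -> [11] and [4]
  Merge: [11] + [4] -> [4, 11]
Merge: [3, 16] + [4, 11] -> [3, 4, 11, 16]

Final sorted array: [3, 4, 11, 16]

The merge sort proceeds by recursively splitting the array and merging sorted halves.
After all merges, the sorted array is [3, 4, 11, 16].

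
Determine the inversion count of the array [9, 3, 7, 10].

Finding inversions in [9, 3, 7, 10]:

(0, 1): arr[0]=9 > arr[1]=3
(0, 2): arr[0]=9 > arr[2]=7

Total inversions: 2

The array has 2 inversion(s): (0,1), (0,2). Each pair (i,j) satisfies i < j and arr[i] > arr[j].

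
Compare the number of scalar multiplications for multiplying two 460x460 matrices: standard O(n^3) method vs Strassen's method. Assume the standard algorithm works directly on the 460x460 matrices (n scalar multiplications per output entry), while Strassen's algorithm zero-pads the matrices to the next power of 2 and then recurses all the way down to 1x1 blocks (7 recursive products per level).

Matrix multiplication for 460x460 matrices:

Strassen's algorithm requires power-of-2 dimensions. Pad 460x460 to 512x512 (next power of 2).

Standard algorithm: 460^3 = 97336000 multiplications
Strassen's algorithm: 7^(log2(512)) = 7^9 = 40353607 multiplications
Savings: 97336000 - 40353607 = 56982393 multiplications

Standard: 97336000 multiplications (460^3). Strassen: 40353607 multiplications (7^9, after padding to 512x512). Strassen reduces 8 recursive multiplications to 7 at each level.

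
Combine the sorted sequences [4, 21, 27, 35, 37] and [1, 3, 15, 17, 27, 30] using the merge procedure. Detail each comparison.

Merging process:

Compare 4 vs 1: take 1 from right. Merged: [1]
Compare 4 vs 3: take 3 from right. Merged: [1, 3]
Compare 4 vs 15: take 4 from left. Merged: [1, 3, 4]
Compare 21 vs 15: take 15 from right. Merged: [1, 3, 4, 15]
Compare 21 vs 17: take 17 from right. Merged: [1, 3, 4, 15, 17]
Compare 21 vs 27: take 21 from left. Merged: [1, 3, 4, 15, 17, 21]
Compare 27 vs 27: take 27 from left. Merged: [1, 3, 4, 15, 17, 21, 27]
Compare 35 vs 27: take 27 from right. Merged: [1, 3, 4, 15, 17, 21, 27, 27]
Compare 35 vs 30: take 30 from right. Merged: [1, 3, 4, 15, 17, 21, 27, 27, 30]
Append remaining from left: [35, 37]. Merged: [1, 3, 4, 15, 17, 21, 27, 27, 30, 35, 37]

Final merged array: [1, 3, 4, 15, 17, 21, 27, 27, 30, 35, 37]
Total comparisons: 9

The merged array is [1, 3, 4, 15, 17, 21, 27, 27, 30, 35, 37], requiring 9 comparisons. The merge step runs in O(n) time where n is the total number of elements.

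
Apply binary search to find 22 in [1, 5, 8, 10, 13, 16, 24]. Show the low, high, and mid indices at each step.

Binary search for 22 in [1, 5, 8, 10, 13, 16, 24]:

lo=0, hi=6, mid=3, arr[mid]=10 -> 10 < 22, search right half
lo=4, hi=6, mid=5, arr[mid]=16 -> 16 < 22, search right half
lo=6, hi=6, mid=6, arr[mid]=24 -> 24 > 22, search left half
lo=6 > hi=5, target 22 not found

Binary search determines that 22 is not in the array after 3 comparisons. The search space was exhausted without finding the target.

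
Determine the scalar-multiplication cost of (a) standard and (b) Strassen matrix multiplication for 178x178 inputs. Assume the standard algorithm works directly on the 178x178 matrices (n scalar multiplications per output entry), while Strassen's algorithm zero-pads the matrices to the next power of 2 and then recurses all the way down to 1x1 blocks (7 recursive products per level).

Matrix multiplication for 178x178 matrices:

Strassen's algorithm requires power-of-2 dimensions. Pad 178x178 to 256x256 (next power of 2).

Standard algorithm: 178^3 = 5639752 multiplications
Strassen's algorithm: 7^(log2(256)) = 7^8 = 5764801 multiplications
Difference: 5639752 - 5764801 = -125049 (Strassen uses MORE here due to padding overhead — for small or just-over-power-of-2 n, padding can outweigh the per-level savings)

Standard: 5639752 multiplications (178^3). Strassen: 5764801 multiplications (7^8, after padding to 256x256). Strassen reduces 8 recursive multiplications to 7 at each level.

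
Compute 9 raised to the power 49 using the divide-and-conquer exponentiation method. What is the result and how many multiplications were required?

Computing 9^49 by squaring (build up from 9^1; each line after the first costs one multiplication):

9^1 = 9
9^2 = (9^1)^2 = 9^2 = 81
9^3 = 9 * 9^2 = 9 * 81 = 729
9^6 = (9^3)^2 = 729^2 = 531441
9^12 = (9^6)^2 = 531441^2 = 282429536481
9^24 = (9^12)^2 = 282429536481^2 = 79766443076872509863361
9^48 = (9^24)^2 = 79766443076872509863361^2 = 6362685441135942358474828762538534230890216321
9^49 = 9 * 9^48 = 9 * 6362685441135942358474828762538534230890216321 = 57264168970223481226273458862846808078011946889

Result: 57264168970223481226273458862846808078011946889
Multiplications needed: 7 (7 lines after 9^1)

9^49 = 57264168970223481226273458862846808078011946889. Using exponentiation by squaring, this requires 7 multiplications. The key idea: if the exponent is even, square the half-power; if odd, multiply by the base once.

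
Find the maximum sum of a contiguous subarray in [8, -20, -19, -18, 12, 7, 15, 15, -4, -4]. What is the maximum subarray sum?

Using Kadane's algorithm on [8, -20, -19, -18, 12, 7, 15, 15, -4, -4]:

Scanning through the array:
Position 1 (value -20): max_ending_here = -12, max_so_far = 8
Position 2 (value -19): max_ending_here = -19, max_so_far = 8
Position 3 (value -18): max_ending_here = -18, max_so_far = 8
Position 4 (value 12): max_ending_here = 12, max_so_far = 12
Position 5 (value 7): max_ending_here = 19, max_so_far = 19
Position 6 (value 15): max_ending_here = 34, max_so_far = 34
Position 7 (value 15): max_ending_here = 49, max_so_far = 49
Position 8 (value -4): max_ending_here = 45, max_so_far = 49
Position 9 (value -4): max_ending_here = 41, max_so_far = 49

Maximum subarray: [12, 7, 15, 15]
Maximum sum: 49

The maximum subarray is [12, 7, 15, 15] with sum 49. This subarray runs from index 4 to index 7.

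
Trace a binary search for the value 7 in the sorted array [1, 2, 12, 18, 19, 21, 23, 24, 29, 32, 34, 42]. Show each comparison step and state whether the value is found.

Binary search for 7 in [1, 2, 12, 18, 19, 21, 23, 24, 29, 32, 34, 42]:

lo=0, hi=11, mid=5, arr[mid]=21 -> 21 > 7, search left half
lo=0, hi=4, mid=2, arr[mid]=12 -> 12 > 7, search left half
lo=0, hi=1, mid=0, arr[mid]=1 -> 1 < 7, search right half
lo=1, hi=1, mid=1, arr[mid]=2 -> 2 < 7, search right half
lo=2 > hi=1, target 7 not found

Binary search determines that 7 is not in the array after 4 comparisons. The search space was exhausted without finding the target.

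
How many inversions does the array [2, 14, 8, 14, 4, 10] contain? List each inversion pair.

Finding inversions in [2, 14, 8, 14, 4, 10]:

(1, 2): arr[1]=14 > arr[2]=8
(1, 4): arr[1]=14 > arr[4]=4
(1, 5): arr[1]=14 > arr[5]=10
(2, 4): arr[2]=8 > arr[4]=4
(3, 4): arr[3]=14 > arr[4]=4
(3, 5): arr[3]=14 > arr[5]=10

Total inversions: 6

The array has 6 inversion(s): (1,2), (1,4), (1,5), (2,4), (3,4), (3,5). Each pair (i,j) satisfies i < j and arr[i] > arr[j].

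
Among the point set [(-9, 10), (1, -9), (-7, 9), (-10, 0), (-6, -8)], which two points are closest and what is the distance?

Computing all pairwise distances among 5 points:

d((-9, 10), (1, -9)) = 21.4709
d((-9, 10), (-7, 9)) = 2.2361 <-- minimum
d((-9, 10), (-10, 0)) = 10.0499
d((-9, 10), (-6, -8)) = 18.2483
d((1, -9), (-7, 9)) = 19.6977
d((1, -9), (-10, 0)) = 14.2127
d((1, -9), (-6, -8)) = 7.0711
d((-7, 9), (-10, 0)) = 9.4868
d((-7, 9), (-6, -8)) = 17.0294
d((-10, 0), (-6, -8)) = 8.9443

Closest pair: (-9, 10) and (-7, 9) with distance 2.2361

The closest pair is (-9, 10) and (-7, 9) with Euclidean distance 2.2361. For 5 points, brute-force pairwise comparison is shown above. For large n, the divide-and-conquer algorithm (sort by x, recurse on halves, check the dividing strip) achieves O(n log n).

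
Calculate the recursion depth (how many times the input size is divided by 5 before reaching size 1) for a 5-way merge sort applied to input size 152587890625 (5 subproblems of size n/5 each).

For divide and conquer with division factor 5:

Problem sizes at each level:
Level 0: 152587890625
Level 1: 30517578125
Level 2: 6103515625
Level 3: 1220703125
Level 4: 244140625
Level 5: 48828125
Level 6: 9765625
Level 7: 1953125
Level 8: 390625
Level 9: 78125
Level 10: 15625
Level 11: 3125
Level 12: 625
Level 13: 125
Level 14: 25
Level 15: 5
Level 16: 1

The root is level 0 and the size-1 base case is level 16 (the tree spans levels 0 through 16, i.e. 17 levels counting the root), so the depth is the number of divisions: log_5(152587890625) = 16

The recursion tree depth is log_5(152587890625) = 16. At each level, the problem size is divided by 5, so it takes 16 divisions to reduce to a base case of size 1. The algorithm makes 5 recursive calls at each level.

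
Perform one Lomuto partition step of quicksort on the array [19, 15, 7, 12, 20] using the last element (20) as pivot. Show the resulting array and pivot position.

Lomuto partition with pivot = 20:

Initial array: [19, 15, 7, 12, 20]

arr[0]=19 <= 20: swap with position 0, array becomes [19, 15, 7, 12, 20]
arr[1]=15 <= 20: swap with position 1, array becomes [19, 15, 7, 12, 20]
arr[2]=7 <= 20: swap with position 2, array becomes [19, 15, 7, 12, 20]
arr[3]=12 <= 20: swap with position 3, array becomes [19, 15, 7, 12, 20]

Place pivot at position 4: [19, 15, 7, 12, 20]
Pivot position: 4

After partitioning with pivot 20, the array becomes [19, 15, 7, 12, 20]. The pivot is placed at index 4. All elements to the left of the pivot are <= 20, and all elements to the right are > 20.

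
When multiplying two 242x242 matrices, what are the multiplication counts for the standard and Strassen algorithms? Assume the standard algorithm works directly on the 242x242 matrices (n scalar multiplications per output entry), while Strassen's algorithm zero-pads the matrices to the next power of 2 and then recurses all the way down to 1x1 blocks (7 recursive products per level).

Matrix multiplication for 242x242 matrices:

Strassen's algorithm requires power-of-2 dimensions. Pad 242x242 to 256x256 (next power of 2).

Standard algorithm: 242^3 = 14172488 multiplications
Strassen's algorithm: 7^(log2(256)) = 7^8 = 5764801 multiplications
Savings: 14172488 - 5764801 = 8407687 multiplications

Standard: 14172488 multiplications (242^3). Strassen: 5764801 multiplications (7^8, after padding to 256x256). Strassen reduces 8 recursive multiplications to 7 at each level.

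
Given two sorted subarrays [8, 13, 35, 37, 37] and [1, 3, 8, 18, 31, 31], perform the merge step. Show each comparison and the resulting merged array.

Merging process:

Compare 8 vs 1: take 1 from right. Merged: [1]
Compare 8 vs 3: take 3 from right. Merged: [1, 3]
Compare 8 vs 8: take 8 from left. Merged: [1, 3, 8]
Compare 13 vs 8: take 8 from right. Merged: [1, 3, 8, 8]
Compare 13 vs 18: take 13 from left. Merged: [1, 3, 8, 8, 13]
Compare 35 vs 18: take 18 from right. Merged: [1, 3, 8, 8, 13, 18]
Compare 35 vs 31: take 31 from right. Merged: [1, 3, 8, 8, 13, 18, 31]
Compare 35 vs 31: take 31 from right. Merged: [1, 3, 8, 8, 13, 18, 31, 31]
Append remaining from left: [35, 37, 37]. Merged: [1, 3, 8, 8, 13, 18, 31, 31, 35, 37, 37]

Final merged array: [1, 3, 8, 8, 13, 18, 31, 31, 35, 37, 37]
Total comparisons: 8

The merged array is [1, 3, 8, 8, 13, 18, 31, 31, 35, 37, 37], requiring 8 comparisons. The merge step runs in O(n) time where n is the total number of elements.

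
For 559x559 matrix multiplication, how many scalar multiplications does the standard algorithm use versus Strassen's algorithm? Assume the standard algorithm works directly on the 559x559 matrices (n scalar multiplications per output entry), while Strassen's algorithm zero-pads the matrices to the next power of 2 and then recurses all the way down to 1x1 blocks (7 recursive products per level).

Matrix multiplication for 559x559 matrices:

Strassen's algorithm requires power-of-2 dimensions. Pad 559x559 to 1024x1024 (next power of 2).

Standard algorithm: 559^3 = 174676879 multiplications
Strassen's algorithm: 7^(log2(1024)) = 7^10 = 282475249 multiplications
Difference: 174676879 - 282475249 = -107798370 (Strassen uses MORE here due to padding overhead — for small or just-over-power-of-2 n, padding can outweigh the per-level savings)

Standard: 174676879 multiplications (559^3). Strassen: 282475249 multiplications (7^10, after padding to 1024x1024). Strassen reduces 8 recursive multiplications to 7 at each level.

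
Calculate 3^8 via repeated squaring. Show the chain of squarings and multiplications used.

Computing 3^8 by squaring (build up from 3^1; each line after the first costs one multiplication):

3^1 = 3
3^2 = (3^1)^2 = 3^2 = 9
3^4 = (3^2)^2 = 9^2 = 81
3^8 = (3^4)^2 = 81^2 = 6561

Result: 6561
Multiplications needed: 3 (3 lines after 3^1)

3^8 = 6561. Using exponentiation by squaring, this requires 3 multiplications. The key idea: if the exponent is even, square the half-power; if odd, multiply by the base once.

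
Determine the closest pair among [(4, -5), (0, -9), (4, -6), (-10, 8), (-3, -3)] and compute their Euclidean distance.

Computing all pairwise distances among 5 points:

d((4, -5), (0, -9)) = 5.6569
d((4, -5), (4, -6)) = 1.0 <-- minimum
d((4, -5), (-10, 8)) = 19.105
d((4, -5), (-3, -3)) = 7.2801
d((0, -9), (4, -6)) = 5.0
d((0, -9), (-10, 8)) = 19.7231
d((0, -9), (-3, -3)) = 6.7082
d((4, -6), (-10, 8)) = 19.799
d((4, -6), (-3, -3)) = 7.6158
d((-10, 8), (-3, -3)) = 13.0384

Closest pair: (4, -5) and (4, -6) with distance 1.0

The closest pair is (4, -5) and (4, -6) with Euclidean distance 1.0. For 5 points, brute-force pairwise comparison is shown above. For large n, the divide-and-conquer algorithm (sort by x, recurse on halves, check the dividing strip) achieves O(n log n).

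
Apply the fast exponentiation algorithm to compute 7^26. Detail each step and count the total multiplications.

Computing 7^26 by squaring (build up from 7^1; each line after the first costs one multiplication):

7^1 = 7
7^2 = (7^1)^2 = 7^2 = 49
7^3 = 7 * 7^2 = 7 * 49 = 343
7^6 = (7^3)^2 = 343^2 = 117649
7^12 = (7^6)^2 = 117649^2 = 13841287201
7^13 = 7 * 7^12 = 7 * 13841287201 = 96889010407
7^26 = (7^13)^2 = 96889010407^2 = 9387480337647754305649

Result: 9387480337647754305649
Multiplications needed: 6 (6 lines after 7^1)

7^26 = 9387480337647754305649. Using exponentiation by squaring, this requires 6 multiplications. The key idea: if the exponent is even, square the half-power; if odd, multiply by the base once.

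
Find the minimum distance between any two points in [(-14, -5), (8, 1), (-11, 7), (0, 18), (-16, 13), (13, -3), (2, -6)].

Computing all pairwise distances among 7 points:

d((-14, -5), (8, 1)) = 22.8035
d((-14, -5), (-11, 7)) = 12.3693
d((-14, -5), (0, 18)) = 26.9258
d((-14, -5), (-16, 13)) = 18.1108
d((-14, -5), (13, -3)) = 27.074
d((-14, -5), (2, -6)) = 16.0312
d((8, 1), (-11, 7)) = 19.9249
d((8, 1), (0, 18)) = 18.7883
d((8, 1), (-16, 13)) = 26.8328
d((8, 1), (13, -3)) = 6.4031 <-- minimum
d((8, 1), (2, -6)) = 9.2195
d((-11, 7), (0, 18)) = 15.5563
d((-11, 7), (-16, 13)) = 7.8102
d((-11, 7), (13, -3)) = 26.0
d((-11, 7), (2, -6)) = 18.3848
d((0, 18), (-16, 13)) = 16.7631
d((0, 18), (13, -3)) = 24.6982
d((0, 18), (2, -6)) = 24.0832
d((-16, 13), (13, -3)) = 33.121
d((-16, 13), (2, -6)) = 26.1725
d((13, -3), (2, -6)) = 11.4018

Closest pair: (8, 1) and (13, -3) with distance 6.4031

The closest pair is (8, 1) and (13, -3) with Euclidean distance 6.4031. For 7 points, brute-force pairwise comparison is shown above. For large n, the divide-and-conquer algorithm (sort by x, recurse on halves, check the dividing strip) achieves O(n log n).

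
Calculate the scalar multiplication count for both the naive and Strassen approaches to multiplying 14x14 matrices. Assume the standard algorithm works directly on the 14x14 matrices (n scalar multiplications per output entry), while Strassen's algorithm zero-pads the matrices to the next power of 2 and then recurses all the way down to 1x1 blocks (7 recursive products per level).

Matrix multiplication for 14x14 matrices:

Strassen's algorithm requires power-of-2 dimensions. Pad 14x14 to 16x16 (next power of 2).

Standard algorithm: 14^3 = 2744 multiplications
Strassen's algorithm: 7^(log2(16)) = 7^4 = 2401 multiplications
Savings: 2744 - 2401 = 343 multiplications

Standard: 2744 multiplications (14^3). Strassen: 2401 multiplications (7^4, after padding to 16x16). Strassen reduces 8 recursive multiplications to 7 at each level.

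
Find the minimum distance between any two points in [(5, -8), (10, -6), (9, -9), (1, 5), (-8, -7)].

Computing all pairwise distances among 5 points:

d((5, -8), (10, -6)) = 5.3852
d((5, -8), (9, -9)) = 4.1231
d((5, -8), (1, 5)) = 13.6015
d((5, -8), (-8, -7)) = 13.0384
d((10, -6), (9, -9)) = 3.1623 <-- minimum
d((10, -6), (1, 5)) = 14.2127
d((10, -6), (-8, -7)) = 18.0278
d((9, -9), (1, 5)) = 16.1245
d((9, -9), (-8, -7)) = 17.1172
d((1, 5), (-8, -7)) = 15.0

Closest pair: (10, -6) and (9, -9) with distance 3.1623

The closest pair is (10, -6) and (9, -9) with Euclidean distance 3.1623. For 5 points, brute-force pairwise comparison is shown above. For large n, the divide-and-conquer algorithm (sort by x, recurse on halves, check the dividing strip) achieves O(n log n).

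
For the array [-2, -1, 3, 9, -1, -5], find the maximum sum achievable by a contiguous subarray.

Using Kadane's algorithm on [-2, -1, 3, 9, -1, -5]:

Scanning through the array:
Position 1 (value -1): max_ending_here = -1, max_so_far = -1
Position 2 (value 3): max_ending_here = 3, max_so_far = 3
Position 3 (value 9): max_ending_here = 12, max_so_far = 12
Position 4 (value -1): max_ending_here = 11, max_so_far = 12
Position 5 (value -5): max_ending_here = 6, max_so_far = 12

Maximum subarray: [3, 9]
Maximum sum: 12

The maximum subarray is [3, 9] with sum 12. This subarray runs from index 2 to index 3.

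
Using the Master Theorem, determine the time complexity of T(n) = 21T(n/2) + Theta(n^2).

Master Theorem for T(n) = 21T(n/2) + O(n^2):

a = 21, b = 2, c = 2
log_b(a) = log_2(21) = 4.3923

Case 1: c = 2 < log_2(21) = 4.3923
T(n) = O(n^(log_2 21))

For T(n) = 21T(n/2) + O(n^2): log_2(21) = 4.3923. This is Case 1 of the Master Theorem (c < log_b(a), work dominated by leaves), giving O(n^(log_2 21)).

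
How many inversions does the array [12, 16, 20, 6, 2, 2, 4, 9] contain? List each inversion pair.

Finding inversions in [12, 16, 20, 6, 2, 2, 4, 9]:

(0, 3): arr[0]=12 > arr[3]=6
(0, 4): arr[0]=12 > arr[4]=2
(0, 5): arr[0]=12 > arr[5]=2
(0, 6): arr[0]=12 > arr[6]=4
(0, 7): arr[0]=12 > arr[7]=9
(1, 3): arr[1]=16 > arr[3]=6
(1, 4): arr[1]=16 > arr[4]=2
(1, 5): arr[1]=16 > arr[5]=2
(1, 6): arr[1]=16 > arr[6]=4
(1, 7): arr[1]=16 > arr[7]=9
(2, 3): arr[2]=20 > arr[3]=6
(2, 4): arr[2]=20 > arr[4]=2
(2, 5): arr[2]=20 > arr[5]=2
(2, 6): arr[2]=20 > arr[6]=4
(2, 7): arr[2]=20 > arr[7]=9
(3, 4): arr[3]=6 > arr[4]=2
(3, 5): arr[3]=6 > arr[5]=2
(3, 6): arr[3]=6 > arr[6]=4

Total inversions: 18

The array has 18 inversion(s): (0,3), (0,4), (0,5), (0,6), (0,7), (1,3), (1,4), (1,5), (1,6), (1,7), (2,3), (2,4), (2,5), (2,6), (2,7), (3,4), (3,5), (3,6). Each pair (i,j) satisfies i < j and arr[i] > arr[j].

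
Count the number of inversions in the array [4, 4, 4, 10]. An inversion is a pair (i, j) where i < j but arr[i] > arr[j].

Finding inversions in [4, 4, 4, 10]:


Total inversions: 0

The array has 0 inversions. It is already sorted.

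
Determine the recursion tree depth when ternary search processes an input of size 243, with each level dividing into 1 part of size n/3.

For divide and conquer with division factor 3:

Problem sizes at each level:
Level 0: 243
Level 1: 81
Level 2: 27
Level 3: 9
Level 4: 3
Level 5: 1

The root is level 0 and the size-1 base case is level 5 (the tree spans levels 0 through 5, i.e. 6 levels counting the root), so the depth is the number of divisions: log_3(243) = 5

The recursion tree depth is log_3(243) = 5. At each level, the problem size is divided by 3, so it takes 5 divisions to reduce to a base case of size 1. The algorithm makes 1 recursive call at each level.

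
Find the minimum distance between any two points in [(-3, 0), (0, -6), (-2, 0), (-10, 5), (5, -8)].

Computing all pairwise distances among 5 points:

d((-3, 0), (0, -6)) = 6.7082
d((-3, 0), (-2, 0)) = 1.0 <-- minimum
d((-3, 0), (-10, 5)) = 8.6023
d((-3, 0), (5, -8)) = 11.3137
d((0, -6), (-2, 0)) = 6.3246
d((0, -6), (-10, 5)) = 14.8661
d((0, -6), (5, -8)) = 5.3852
d((-2, 0), (-10, 5)) = 9.434
d((-2, 0), (5, -8)) = 10.6301
d((-10, 5), (5, -8)) = 19.8494

Closest pair: (-3, 0) and (-2, 0) with distance 1.0

The closest pair is (-3, 0) and (-2, 0) with Euclidean distance 1.0. For 5 points, brute-force pairwise comparison is shown above. For large n, the divide-and-conquer algorithm (sort by x, recurse on halves, check the dividing strip) achieves O(n log n).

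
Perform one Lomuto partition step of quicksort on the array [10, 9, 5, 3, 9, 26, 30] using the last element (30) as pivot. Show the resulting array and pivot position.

Lomuto partition with pivot = 30:

Initial array: [10, 9, 5, 3, 9, 26, 30]

arr[0]=10 <= 30: swap with position 0, array becomes [10, 9, 5, 3, 9, 26, 30]
arr[1]=9 <= 30: swap with position 1, array becomes [10, 9, 5, 3, 9, 26, 30]
arr[2]=5 <= 30: swap with position 2, array becomes [10, 9, 5, 3, 9, 26, 30]
arr[3]=3 <= 30: swap with position 3, array becomes [10, 9, 5, 3, 9, 26, 30]
arr[4]=9 <= 30: swap with position 4, array becomes [10, 9, 5, 3, 9, 26, 30]
arr[5]=26 <= 30: swap with position 5, array becomes [10, 9, 5, 3, 9, 26, 30]

Place pivot at position 6: [10, 9, 5, 3, 9, 26, 30]
Pivot position: 6

After partitioning with pivot 30, the array becomes [10, 9, 5, 3, 9, 26, 30]. The pivot is placed at index 6. All elements to the left of the pivot are <= 30, and all elements to the right are > 30.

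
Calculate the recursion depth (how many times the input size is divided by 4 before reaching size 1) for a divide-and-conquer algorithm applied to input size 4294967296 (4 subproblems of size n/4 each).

For divide and conquer with division factor 4:

Problem sizes at each level:
Level 0: 4294967296
Level 1: 1073741824
Level 2: 268435456
Level 3: 67108864
Level 4: 16777216
Level 5: 4194304
Level 6: 1048576
Level 7: 262144
Level 8: 65536
Level 9: 16384
Level 10: 4096
Level 11: 1024
Level 12: 256
Level 13: 64
Level 14: 16
Level 15: 4
Level 16: 1

The root is level 0 and the size-1 base case is level 16 (the tree spans levels 0 through 16, i.e. 17 levels counting the root), so the depth is the number of divisions: log_4(4294967296) = 16

The recursion tree depth is log_4(4294967296) = 16. At each level, the problem size is divided by 4, so it takes 16 divisions to reduce to a base case of size 1. The algorithm makes 4 recursive calls at each level.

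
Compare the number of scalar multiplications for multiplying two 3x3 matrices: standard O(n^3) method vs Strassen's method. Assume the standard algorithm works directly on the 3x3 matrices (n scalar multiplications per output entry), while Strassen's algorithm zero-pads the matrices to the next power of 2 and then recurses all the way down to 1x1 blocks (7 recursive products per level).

Matrix multiplication for 3x3 matrices:

Strassen's algorithm requires power-of-2 dimensions. Pad 3x3 to 4x4 (next power of 2).

Standard algorithm: 3^3 = 27 multiplications
Strassen's algorithm: 7^(log2(4)) = 7^2 = 49 multiplications
Difference: 27 - 49 = -22 (Strassen uses MORE here due to padding overhead — for small or just-over-power-of-2 n, padding can outweigh the per-level savings)

Standard: 27 multiplications (3^3). Strassen: 49 multiplications (7^2, after padding to 4x4). Strassen reduces 8 recursive multiplications to 7 at each level.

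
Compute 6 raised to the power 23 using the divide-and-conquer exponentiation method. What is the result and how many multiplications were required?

Computing 6^23 by squaring (build up from 6^1; each line after the first costs one multiplication):

6^1 = 6
6^2 = (6^1)^2 = 6^2 = 36
6^4 = (6^2)^2 = 36^2 = 1296
6^5 = 6 * 6^4 = 6 * 1296 = 7776
6^10 = (6^5)^2 = 7776^2 = 60466176
6^11 = 6 * 6^10 = 6 * 60466176 = 362797056
6^22 = (6^11)^2 = 362797056^2 = 131621703842267136
6^23 = 6 * 6^22 = 6 * 131621703842267136 = 789730223053602816

Result: 789730223053602816
Multiplications needed: 7 (7 lines after 6^1)

6^23 = 789730223053602816. Using exponentiation by squaring, this requires 7 multiplications. The key idea: if the exponent is even, square the half-power; if odd, multiply by the base once.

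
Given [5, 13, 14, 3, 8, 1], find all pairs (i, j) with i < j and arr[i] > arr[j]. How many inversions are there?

Finding inversions in [5, 13, 14, 3, 8, 1]:

(0, 3): arr[0]=5 > arr[3]=3
(0, 5): arr[0]=5 > arr[5]=1
(1, 3): arr[1]=13 > arr[3]=3
(1, 4): arr[1]=13 > arr[4]=8
(1, 5): arr[1]=13 > arr[5]=1
(2, 3): arr[2]=14 > arr[3]=3
(2, 4): arr[2]=14 > arr[4]=8
(2, 5): arr[2]=14 > arr[5]=1
(3, 5): arr[3]=3 > arr[5]=1
(4, 5): arr[4]=8 > arr[5]=1

Total inversions: 10

The array has 10 inversion(s): (0,3), (0,5), (1,3), (1,4), (1,5), (2,3), (2,4), (2,5), (3,5), (4,5). Each pair (i,j) satisfies i < j and arr[i] > arr[j].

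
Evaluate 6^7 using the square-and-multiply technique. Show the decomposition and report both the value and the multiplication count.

Computing 6^7 by squaring (build up from 6^1; each line after the first costs one multiplication):

6^1 = 6
6^2 = (6^1)^2 = 6^2 = 36
6^3 = 6 * 6^2 = 6 * 36 = 216
6^6 = (6^3)^2 = 216^2 = 46656
6^7 = 6 * 6^6 = 6 * 46656 = 279936

Result: 279936
Multiplications needed: 4 (4 lines after 6^1)

6^7 = 279936. Using exponentiation by squaring, this requires 4 multiplications. The key idea: if the exponent is even, square the half-power; if odd, multiply by the base once.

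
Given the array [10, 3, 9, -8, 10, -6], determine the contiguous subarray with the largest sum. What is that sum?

Using Kadane's algorithm on [10, 3, 9, -8, 10, -6]:

Scanning through the array:
Position 1 (value 3): max_ending_here = 13, max_so_far = 13
Position 2 (value 9): max_ending_here = 22, max_so_far = 22
Position 3 (value -8): max_ending_here = 14, max_so_far = 22
Position 4 (value 10): max_ending_here = 24, max_so_far = 24
Position 5 (value -6): max_ending_here = 18, max_so_far = 24

Maximum subarray: [10, 3, 9, -8, 10]
Maximum sum: 24

The maximum subarray is [10, 3, 9, -8, 10] with sum 24. This subarray runs from index 0 to index 4.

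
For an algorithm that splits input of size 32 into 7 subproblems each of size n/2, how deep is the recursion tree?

For divide and conquer with division factor 2:

Problem sizes at each level:
Level 0: 32
Level 1: 16
Level 2: 8
Level 3: 4
Level 4: 2
Level 5: 1

The root is level 0 and the size-1 base case is level 5 (the tree spans levels 0 through 5, i.e. 6 levels counting the root), so the depth is the number of divisions: log_2(32) = 5

The recursion tree depth is log_2(32) = 5. At each level, the problem size is divided by 2, so it takes 5 divisions to reduce to a base case of size 1. The algorithm makes 7 recursive calls at each level.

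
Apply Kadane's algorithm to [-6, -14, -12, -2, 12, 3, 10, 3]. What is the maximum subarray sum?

Using Kadane's algorithm on [-6, -14, -12, -2, 12, 3, 10, 3]:

Scanning through the array:
Position 1 (value -14): max_ending_here = -14, max_so_far = -6
Position 2 (value -12): max_ending_here = -12, max_so_far = -6
Position 3 (value -2): max_ending_here = -2, max_so_far = -2
Position 4 (value 12): max_ending_here = 12, max_so_far = 12
Position 5 (value 3): max_ending_here = 15, max_so_far = 15
Position 6 (value 10): max_ending_here = 25, max_so_far = 25
Position 7 (value 3): max_ending_here = 28, max_so_far = 28

Maximum subarray: [12, 3, 10, 3]
Maximum sum: 28

The maximum subarray is [12, 3, 10, 3] with sum 28. This subarray runs from index 4 to index 7.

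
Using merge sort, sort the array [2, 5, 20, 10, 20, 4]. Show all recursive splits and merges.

Merge sort trace:

Split: [2, 5, 20, 10, 20, 4] -> [2, 5, 20] and [10, 20, 4]
  Split: [2, 5, 20] -> [2] and [5, 20]
    Split: [5, 20] -> [5] and [20]
    Merge: [5] + [20] -> [5, 20]
  Merge: [2] + [5, 20] -> [2, 5, 20]
  Split: [10, 20, 4] -> [10] and [20, 4]
    Split: [20, 4] -> [20] and [4]
    Merge: [20] + [4] -> [4, 20]
  Merge: [10] + [4, 20] -> [4, 10, 20]
Merge: [2, 5, 20] + [4, 10, 20] -> [2, 4, 5, 10, 20, 20]

Final sorted array: [2, 4, 5, 10, 20, 20]

The merge sort proceeds by recursively splitting the array and merging sorted halves.
After all merges, the sorted array is [2, 4, 5, 10, 20, 20].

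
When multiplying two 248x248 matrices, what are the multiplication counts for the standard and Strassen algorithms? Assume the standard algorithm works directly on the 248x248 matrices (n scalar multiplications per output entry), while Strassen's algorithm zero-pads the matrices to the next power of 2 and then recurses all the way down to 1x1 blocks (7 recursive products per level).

Matrix multiplication for 248x248 matrices:

Strassen's algorithm requires power-of-2 dimensions. Pad 248x248 to 256x256 (next power of 2).

Standard algorithm: 248^3 = 15252992 multiplications
Strassen's algorithm: 7^(log2(256)) = 7^8 = 5764801 multiplications
Savings: 15252992 - 5764801 = 9488191 multiplications

Standard: 15252992 multiplications (248^3). Strassen: 5764801 multiplications (7^8, after padding to 256x256). Strassen reduces 8 recursive multiplications to 7 at each level.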